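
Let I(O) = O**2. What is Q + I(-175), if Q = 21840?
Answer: 52465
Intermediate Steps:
Q + I(-175) = 21840 + (-175)**2 = 21840 + 30625 = 52465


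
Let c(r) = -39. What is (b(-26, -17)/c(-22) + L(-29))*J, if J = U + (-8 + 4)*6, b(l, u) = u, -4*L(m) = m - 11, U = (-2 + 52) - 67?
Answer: -16687/39 ≈ -427.87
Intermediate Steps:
U = -17 (U = 50 - 67 = -17)
L(m) = 11/4 - m/4 (L(m) = -(m - 11)/4 = -(-11 + m)/4 = 11/4 - m/4)
J = -41 (J = -17 + (-8 + 4)*6 = -17 - 4*6 = -17 - 24 = -41)
(b(-26, -17)/c(-22) + L(-29))*J = (-17/(-39) + (11/4 - ¼*(-29)))*(-41) = (-17*(-1/39) + (11/4 + 29/4))*(-41) = (17/39 + 10)*(-41) = (407/39)*(-41) = -16687/39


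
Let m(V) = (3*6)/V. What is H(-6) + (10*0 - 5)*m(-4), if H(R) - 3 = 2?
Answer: 55/2 ≈ 27.500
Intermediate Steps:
H(R) = 5 (H(R) = 3 + 2 = 5)
m(V) = 18/V
H(-6) + (10*0 - 5)*m(-4) = 5 + (10*0 - 5)*(18/(-4)) = 5 + (0 - 5)*(18*(-¼)) = 5 - 5*(-9/2) = 5 + 45/2 = 55/2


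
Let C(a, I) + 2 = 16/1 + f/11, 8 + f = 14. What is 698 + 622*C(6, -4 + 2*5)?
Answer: 107198/11 ≈ 9745.3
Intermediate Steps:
f = 6 (f = -8 + 14 = 6)
C(a, I) = 160/11 (C(a, I) = -2 + (16/1 + 6/11) = -2 + (16*1 + 6*(1/11)) = -2 + (16 + 6/11) = -2 + 182/11 = 160/11)
698 + 622*C(6, -4 + 2*5) = 698 + 622*(160/11) = 698 + 99520/11 = 107198/11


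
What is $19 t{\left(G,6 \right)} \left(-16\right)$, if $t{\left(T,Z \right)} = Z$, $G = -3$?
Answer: $-1824$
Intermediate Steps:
$19 t{\left(G,6 \right)} \left(-16\right) = 19 \cdot 6 \left(-16\right) = 114 \left(-16\right) = -1824$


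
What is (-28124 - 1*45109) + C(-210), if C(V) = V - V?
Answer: -73233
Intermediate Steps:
C(V) = 0
(-28124 - 1*45109) + C(-210) = (-28124 - 1*45109) + 0 = (-28124 - 45109) + 0 = -73233 + 0 = -73233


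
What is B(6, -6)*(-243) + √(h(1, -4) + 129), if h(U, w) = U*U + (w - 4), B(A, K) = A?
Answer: -1458 + √122 ≈ -1447.0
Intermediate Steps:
h(U, w) = -4 + w + U² (h(U, w) = U² + (-4 + w) = -4 + w + U²)
B(6, -6)*(-243) + √(h(1, -4) + 129) = 6*(-243) + √((-4 - 4 + 1²) + 129) = -1458 + √((-4 - 4 + 1) + 129) = -1458 + √(-7 + 129) = -1458 + √122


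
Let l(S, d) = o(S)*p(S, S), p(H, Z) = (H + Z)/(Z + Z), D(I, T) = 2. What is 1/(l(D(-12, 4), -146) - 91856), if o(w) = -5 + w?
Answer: -1/91859 ≈ -1.0886e-5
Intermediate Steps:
p(H, Z) = (H + Z)/(2*Z) (p(H, Z) = (H + Z)/((2*Z)) = (H + Z)*(1/(2*Z)) = (H + Z)/(2*Z))
l(S, d) = -5 + S (l(S, d) = (-5 + S)*((S + S)/(2*S)) = (-5 + S)*((2*S)/(2*S)) = (-5 + S)*1 = -5 + S)
1/(l(D(-12, 4), -146) - 91856) = 1/((-5 + 2) - 91856) = 1/(-3 - 91856) = 1/(-91859) = -1/91859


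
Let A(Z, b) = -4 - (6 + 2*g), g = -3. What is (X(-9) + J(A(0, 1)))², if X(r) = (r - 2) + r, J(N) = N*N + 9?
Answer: 25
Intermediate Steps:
A(Z, b) = -4 (A(Z, b) = -4 - (6 + 2*(-3)) = -4 - (6 - 6) = -4 - 1*0 = -4 + 0 = -4)
J(N) = 9 + N² (J(N) = N² + 9 = 9 + N²)
X(r) = -2 + 2*r (X(r) = (-2 + r) + r = -2 + 2*r)
(X(-9) + J(A(0, 1)))² = ((-2 + 2*(-9)) + (9 + (-4)²))² = ((-2 - 18) + (9 + 16))² = (-20 + 25)² = 5² = 25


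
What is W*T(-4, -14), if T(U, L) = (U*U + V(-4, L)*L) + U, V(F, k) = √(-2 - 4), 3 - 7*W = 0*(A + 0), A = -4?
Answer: 36/7 - 6*I*√6 ≈ 5.1429 - 14.697*I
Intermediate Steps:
W = 3/7 (W = 3/7 - 0*(-4 + 0) = 3/7 - 0*(-4) = 3/7 - ⅐*0 = 3/7 + 0 = 3/7 ≈ 0.42857)
V(F, k) = I*√6 (V(F, k) = √(-6) = I*√6)
T(U, L) = U + U² + I*L*√6 (T(U, L) = (U*U + (I*√6)*L) + U = (U² + I*L*√6) + U = U + U² + I*L*√6)
W*T(-4, -14) = 3*(-4 + (-4)² + I*(-14)*√6)/7 = 3*(-4 + 16 - 14*I*√6)/7 = 3*(12 - 14*I*√6)/7 = 36/7 - 6*I*√6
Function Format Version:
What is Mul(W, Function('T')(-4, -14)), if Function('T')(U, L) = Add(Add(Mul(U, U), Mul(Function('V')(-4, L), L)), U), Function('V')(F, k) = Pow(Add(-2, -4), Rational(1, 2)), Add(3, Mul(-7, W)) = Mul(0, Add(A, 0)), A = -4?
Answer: Add(Rational(36, 7), Mul(-6, I, Pow(6, Rational(1, 2)))) ≈ Add(5.1429, Mul(-14.697, I))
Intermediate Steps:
W = Rational(3, 7) (W = Add(Rational(3, 7), Mul(Rational(-1, 7), Mul(0, Add(-4, 0)))) = Add(Rational(3, 7), Mul(Rational(-1, 7), Mul(0, -4))) = Add(Rational(3, 7), Mul(Rational(-1, 7), 0)) = Add(Rational(3, 7), 0) = Rational(3, 7) ≈ 0.42857)
Function('V')(F, k) = Mul(I, Pow(6, Rational(1, 2))) (Function('V')(F, k) = Pow(-6, Rational(1, 2)) = Mul(I, Pow(6, Rational(1, 2))))
Function('T')(U, L) = Add(U, Pow(U, 2), Mul(I, L, Pow(6, Rational(1, 2)))) (Function('T')(U, L) = Add(Add(Mul(U, U), Mul(Mul(I, Pow(6, Rational(1, 2))), L)), U) = Add(Add(Pow(U, 2), Mul(I, L, Pow(6, Rational(1, 2)))), U) = Add(U, Pow(U, 2), Mul(I, L, Pow(6, Rational(1, 2)))))
Mul(W, Function('T')(-4, -14)) = Mul(Rational(3, 7), Add(-4, Pow(-4, 2), Mul(I, -14, Pow(6, Rational(1, 2))))) = Mul(Rational(3, 7), Add(-4, 16, Mul(-14, I, Pow(6, Rational(1, 2))))) = Mul(Rational(3, 7), Add(12, Mul(-14, I, Pow(6, Rational(1, 2))))) = Add(Rational(36, 7), Mul(-6, I, Pow(6, Rational(1, 2))))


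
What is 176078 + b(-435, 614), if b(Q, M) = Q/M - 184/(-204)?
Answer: 5513712551/31314 ≈ 1.7608e+5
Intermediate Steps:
b(Q, M) = 46/51 + Q/M (b(Q, M) = Q/M - 184*(-1/204) = Q/M + 46/51 = 46/51 + Q/M)
176078 + b(-435, 614) = 176078 + (46/51 - 435/614) = 176078 + 6059/31314 = 5513712551/31314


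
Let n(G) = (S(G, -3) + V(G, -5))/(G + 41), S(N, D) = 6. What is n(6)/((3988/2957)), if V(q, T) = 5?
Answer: 32527/187436 ≈ 0.17354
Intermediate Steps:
n(G) = 11/(41 + G) (n(G) = (6 + 5)/(G + 41) = 11/(41 + G))
n(6)/((3988/2957)) = (11/(41 + 6))/((3988/2957)) = (11/47)/((3988*(1/2957))) = (11*(1/47))/(3988/2957) = (11/47)*(2957/3988) = 32527/187436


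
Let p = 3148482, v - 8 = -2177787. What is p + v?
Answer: 970703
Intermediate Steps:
v = -2177779 (v = 8 - 2177787 = -2177779)
p + v = 3148482 - 2177779 = 970703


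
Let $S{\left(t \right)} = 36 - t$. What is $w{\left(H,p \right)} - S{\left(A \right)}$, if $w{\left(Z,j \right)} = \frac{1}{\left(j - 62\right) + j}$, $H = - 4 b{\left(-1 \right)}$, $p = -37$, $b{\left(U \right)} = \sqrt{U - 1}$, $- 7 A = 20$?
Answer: $- \frac{36999}{952} \approx -38.865$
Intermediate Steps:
$A = - \frac{20}{7}$ ($A = \left(- \frac{1}{7}\right) 20 = - \frac{20}{7} \approx -2.8571$)
$b{\left(U \right)} = \sqrt{-1 + U}$
$H = - 4 i \sqrt{2}$ ($H = - 4 \sqrt{-1 - 1} = - 4 \sqrt{-2} = - 4 i \sqrt{2} \approx - 5.6569 i$)
$w{\left(Z,j \right)} = \frac{1}{-62 + 2 j}$ ($w{\left(Z,j \right)} = \frac{1}{\left(-62 + j\right) + j} = \frac{1}{-62 + 2 j}$)
$w{\left(H,p \right)} - S{\left(A \right)} = \frac{1}{2 \left(-31 - 37\right)} - \left(36 - - \frac{20}{7}\right) = \frac{1}{2 \left(-68\right)} - \left(36 + \frac{20}{7}\right) = \frac{1}{2} \left(- \frac{1}{68}\right) - \frac{272}{7} = - \frac{1}{136} - \frac{272}{7} = - \frac{36999}{952}$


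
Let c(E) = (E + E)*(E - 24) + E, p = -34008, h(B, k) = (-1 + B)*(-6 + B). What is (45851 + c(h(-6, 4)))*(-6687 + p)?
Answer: -2279530425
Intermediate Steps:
c(E) = E + 2*E*(-24 + E) (c(E) = (2*E)*(-24 + E) + E = 2*E*(-24 + E) + E = E + 2*E*(-24 + E))
(45851 + c(h(-6, 4)))*(-6687 + p) = (45851 + (6 + (-6)² - 7*(-6))*(-47 + 2*(6 + (-6)² - 7*(-6))))*(-6687 - 34008) = (45851 + (6 + 36 + 42)*(-47 + 2*(6 + 36 + 42)))*(-40695) = (45851 + 84*(-47 + 2*84))*(-40695) = (45851 + 84*(-47 + 168))*(-40695) = (45851 + 84*121)*(-40695) = (45851 + 10164)*(-40695) = 56015*(-40695) = -2279530425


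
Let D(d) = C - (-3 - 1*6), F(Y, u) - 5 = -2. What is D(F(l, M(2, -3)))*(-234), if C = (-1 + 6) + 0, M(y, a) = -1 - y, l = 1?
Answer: -3276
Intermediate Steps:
C = 5 (C = 5 + 0 = 5)
F(Y, u) = 3 (F(Y, u) = 5 - 2 = 3)
D(d) = 14 (D(d) = 5 - (-3 - 1*6) = 5 - (-3 - 6) = 5 - 1*(-9) = 5 + 9 = 14)
D(F(l, M(2, -3)))*(-234) = 14*(-234) = -3276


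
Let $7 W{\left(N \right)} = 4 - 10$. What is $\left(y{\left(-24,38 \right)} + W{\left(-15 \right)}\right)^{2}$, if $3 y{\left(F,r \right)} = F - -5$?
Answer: $\frac{22801}{441} \approx 51.703$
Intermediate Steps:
$y{\left(F,r \right)} = \frac{5}{3} + \frac{F}{3}$ ($y{\left(F,r \right)} = \frac{F - -5}{3} = \frac{F + 5}{3} = \frac{5 + F}{3} = \frac{5}{3} + \frac{F}{3}$)
$W{\left(N \right)} = - \frac{6}{7}$ ($W{\left(N \right)} = \frac{4 - 10}{7} = \frac{1}{7} \left(-6\right) = - \frac{6}{7}$)
$\left(y{\left(-24,38 \right)} + W{\left(-15 \right)}\right)^{2} = \left(\left(\frac{5}{3} + \frac{1}{3} \left(-24\right)\right) - \frac{6}{7}\right)^{2} = \left(\left(\frac{5}{3} - 8\right) - \frac{6}{7}\right)^{2} = \left(- \frac{19}{3} - \frac{6}{7}\right)^{2} = \left(- \frac{151}{21}\right)^{2} = \frac{22801}{441}$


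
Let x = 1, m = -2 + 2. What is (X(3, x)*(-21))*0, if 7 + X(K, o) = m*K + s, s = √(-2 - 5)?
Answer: 0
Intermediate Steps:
m = 0
s = I*√7 (s = √(-7) = I*√7 ≈ 2.6458*I)
X(K, o) = -7 + I*√7 (X(K, o) = -7 + (0*K + I*√7) = -7 + (0 + I*√7) = -7 + I*√7)
(X(3, x)*(-21))*0 = ((-7 + I*√7)*(-21))*0 = (147 - 21*I*√7)*0 = 0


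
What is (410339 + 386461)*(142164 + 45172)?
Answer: 149269324800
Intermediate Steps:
(410339 + 386461)*(142164 + 45172) = 796800*187336 = 149269324800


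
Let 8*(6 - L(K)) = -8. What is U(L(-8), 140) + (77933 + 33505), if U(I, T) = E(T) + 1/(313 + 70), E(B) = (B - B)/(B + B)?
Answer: 42680755/383 ≈ 1.1144e+5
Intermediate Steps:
L(K) = 7 (L(K) = 6 - ⅛*(-8) = 6 + 1 = 7)
E(B) = 0 (E(B) = 0/((2*B)) = 0*(1/(2*B)) = 0)
U(I, T) = 1/383 (U(I, T) = 0 + 1/(313 + 70) = 0 + 1/383 = 1/383)
U(L(-8), 140) + (77933 + 33505) = 1/383 + (77933 + 33505) = 1/383 + 111438 = 42680755/383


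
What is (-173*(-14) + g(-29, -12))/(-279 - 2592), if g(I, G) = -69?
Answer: -2353/2871 ≈ -0.81958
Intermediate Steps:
(-173*(-14) + g(-29, -12))/(-279 - 2592) = (-173*(-14) - 69)/(-279 - 2592) = (2422 - 69)/(-2871) = 2353*(-1/2871) = -2353/2871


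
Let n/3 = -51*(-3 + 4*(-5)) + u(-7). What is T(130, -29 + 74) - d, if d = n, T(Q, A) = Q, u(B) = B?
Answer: -3368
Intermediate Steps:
n = 3498 (n = 3*(-51*(-3 + 4*(-5)) - 7) = 3*(-51*(-3 - 20) - 7) = 3*(-51*(-23) - 7) = 3*(1173 - 7) = 3*1166 = 3498)
d = 3498
T(130, -29 + 74) - d = 130 - 1*3498 = 130 - 3498 = -3368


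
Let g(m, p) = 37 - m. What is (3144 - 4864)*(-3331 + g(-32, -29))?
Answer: 5610640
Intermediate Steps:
(3144 - 4864)*(-3331 + g(-32, -29)) = (3144 - 4864)*(-3331 + (37 - 1*(-32))) = -1720*(-3331 + (37 + 32)) = -1720*(-3331 + 69) = -1720*(-3262) = 5610640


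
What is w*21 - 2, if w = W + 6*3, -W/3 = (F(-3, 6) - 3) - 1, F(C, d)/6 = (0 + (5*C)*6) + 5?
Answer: 32758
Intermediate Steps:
F(C, d) = 30 + 180*C (F(C, d) = 6*((0 + (5*C)*6) + 5) = 6*((0 + 30*C) + 5) = 6*(30*C + 5) = 6*(5 + 30*C) = 30 + 180*C)
W = 1542 (W = -3*(((30 + 180*(-3)) - 3) - 1) = -3*(((30 - 540) - 3) - 1) = -3*((-510 - 3) - 1) = -3*(-513 - 1) = -3*(-514) = 1542)
w = 1560 (w = 1542 + 6*3 = 1542 + 18 = 1560)
w*21 - 2 = 1560*21 - 2 = 32760 - 2 = 32758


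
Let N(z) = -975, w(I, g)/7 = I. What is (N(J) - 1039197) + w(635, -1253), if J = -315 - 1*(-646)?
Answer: -1035727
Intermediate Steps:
w(I, g) = 7*I
J = 331 (J = -315 + 646 = 331)
(N(J) - 1039197) + w(635, -1253) = (-975 - 1039197) + 7*635 = -1040172 + 4445 = -1035727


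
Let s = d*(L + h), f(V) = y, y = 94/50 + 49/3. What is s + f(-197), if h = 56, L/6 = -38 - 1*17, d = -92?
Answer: 1891966/75 ≈ 25226.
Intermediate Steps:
L = -330 (L = 6*(-38 - 1*17) = 6*(-38 - 17) = 6*(-55) = -330)
y = 1366/75 (y = 94*(1/50) + 49*(⅓) = 47/25 + 49/3 = 1366/75 ≈ 18.213)
f(V) = 1366/75
s = 25208 (s = -92*(-330 + 56) = -92*(-274) = 25208)
s + f(-197) = 25208 + 1366/75 = 1891966/75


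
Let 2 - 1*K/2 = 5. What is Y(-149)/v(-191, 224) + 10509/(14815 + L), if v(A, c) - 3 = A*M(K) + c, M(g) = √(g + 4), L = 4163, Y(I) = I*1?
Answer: (-147393*I + 669073*√2)/(6326*(191*√2 + 227*I)) ≈ 0.28206 - 0.32329*I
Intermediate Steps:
K = -6 (K = 4 - 2*5 = 4 - 10 = -6)
Y(I) = I
M(g) = √(4 + g)
v(A, c) = 3 + c + I*A*√2 (v(A, c) = 3 + (A*√(4 - 6) + c) = 3 + (A*√(-2) + c) = 3 + (A*(I*√2) + c) = 3 + (I*A*√2 + c) = 3 + (c + I*A*√2) = 3 + c + I*A*√2)
Y(-149)/v(-191, 224) + 10509/(14815 + L) = -149/(3 + 224 + I*(-191)*√2) + 10509/(14815 + 4163) = -149/(3 + 224 - 191*I*√2) + 10509/18978 = -149/(227 - 191*I*√2) + 10509*(1/18978) = -149/(227 - 191*I*√2) + 3503/6326 = 3503/6326 - 149/(227 - 191*I*√2)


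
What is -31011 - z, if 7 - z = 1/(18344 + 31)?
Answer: -569955749/18375 ≈ -31018.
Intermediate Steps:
z = 128624/18375 (z = 7 - 1/(18344 + 31) = 7 - 1/18375 = 128624/18375 ≈ 6.9999)
-31011 - z = -31011 - 1*128624/18375 = -31011 - 128624/18375 = -569955749/18375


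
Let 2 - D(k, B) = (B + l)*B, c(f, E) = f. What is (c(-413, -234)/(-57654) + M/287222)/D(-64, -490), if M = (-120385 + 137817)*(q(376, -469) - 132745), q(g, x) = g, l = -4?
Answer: 66516986562073/2004179385166452 ≈ 0.033189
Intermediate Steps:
M = -2307456408 (M = (-120385 + 137817)*(376 - 132745) = 17432*(-132369) = -2307456408)
D(k, B) = 2 - B*(-4 + B) (D(k, B) = 2 - (B - 4)*B = 2 - (-4 + B)*B = 2 - B*(-4 + B))
(c(-413, -234)/(-57654) + M/287222)/D(-64, -490) = (-413/(-57654) - 2307456408/287222)/(2 - 1*(-490)² + 4*(-490)) = (-413*(-1/57654) - 2307456408*1/287222)/(2 - 1*240100 - 1960) = (413/57654 - 1153728204/143611)/(2 - 240100 - 1960) = -66516986562073/8279748594/(-242058) = -66516986562073/8279748594*(-1/242058) = 66516986562073/2004179385166452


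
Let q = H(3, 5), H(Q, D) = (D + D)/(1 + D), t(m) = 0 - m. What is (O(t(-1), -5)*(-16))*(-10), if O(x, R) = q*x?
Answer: 800/3 ≈ 266.67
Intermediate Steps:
t(m) = -m
H(Q, D) = 2*D/(1 + D) (H(Q, D) = (2*D)/(1 + D) = 2*D/(1 + D))
q = 5/3 (q = 2*5/(1 + 5) = 2*5/6 = 2*5*(⅙) = 5/3 ≈ 1.6667)
O(x, R) = 5*x/3
(O(t(-1), -5)*(-16))*(-10) = ((5*(-1*(-1))/3)*(-16))*(-10) = (((5/3)*1)*(-16))*(-10) = ((5/3)*(-16))*(-10) = -80/3*(-10) = 800/3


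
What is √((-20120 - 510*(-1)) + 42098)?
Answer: 2*√5622 ≈ 149.96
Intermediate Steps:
√((-20120 - 510*(-1)) + 42098) = √((-20120 + 510) + 42098) = √(-19610 + 42098) = √22488 = 2*√5622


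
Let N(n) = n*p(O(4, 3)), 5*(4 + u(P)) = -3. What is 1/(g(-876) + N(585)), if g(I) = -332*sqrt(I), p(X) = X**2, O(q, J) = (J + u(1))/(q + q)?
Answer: 195/804639763 + 16600*I*sqrt(219)/2413919289 ≈ 2.4234e-7 + 0.00010177*I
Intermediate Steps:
u(P) = -23/5 (u(P) = -4 + (1/5)*(-3) = -4 - 3/5 = -23/5)
O(q, J) = (-23/5 + J)/(2*q) (O(q, J) = (J - 23/5)/(q + q) = (-23/5 + J)/((2*q)) = (-23/5 + J)*(1/(2*q)) = (-23/5 + J)/(2*q))
N(n) = n/25 (N(n) = n*((1/10)*(-23 + 5*3)/4)**2 = n*((1/10)*(1/4)*(-23 + 15))**2 = n*((1/10)*(1/4)*(-8))**2 = n*(-1/5)**2 = n*(1/25) = n/25)
1/(g(-876) + N(585)) = 1/(-664*I*sqrt(219) + (1/25)*585) = 1/(-664*I*sqrt(219) + 117/5) = 1/(117/5 - 664*I*sqrt(219))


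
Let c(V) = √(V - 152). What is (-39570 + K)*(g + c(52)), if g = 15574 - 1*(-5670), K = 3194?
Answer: -772771744 - 363760*I ≈ -7.7277e+8 - 3.6376e+5*I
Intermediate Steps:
c(V) = √(-152 + V)
g = 21244 (g = 15574 + 5670 = 21244)
(-39570 + K)*(g + c(52)) = (-39570 + 3194)*(21244 + √(-152 + 52)) = -36376*(21244 + √(-100)) = -36376*(21244 + 10*I) = -772771744 - 363760*I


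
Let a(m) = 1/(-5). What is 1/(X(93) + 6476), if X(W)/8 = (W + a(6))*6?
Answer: 5/54652 ≈ 9.1488e-5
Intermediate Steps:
a(m) = -⅕
X(W) = -48/5 + 48*W (X(W) = 8*((W - ⅕)*6) = 8*((-⅕ + W)*6) = 8*(-6/5 + 6*W) = -48/5 + 48*W)
1/(X(93) + 6476) = 1/((-48/5 + 48*93) + 6476) = 1/((-48/5 + 4464) + 6476) = 1/(22272/5 + 6476) = 1/(54652/5) = 5/54652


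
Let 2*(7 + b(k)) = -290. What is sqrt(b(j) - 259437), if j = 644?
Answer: I*sqrt(259589) ≈ 509.5*I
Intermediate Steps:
b(k) = -152 (b(k) = -7 + (1/2)*(-290) = -7 - 145 = -152)
sqrt(b(j) - 259437) = sqrt(-152 - 259437) = sqrt(-259589) = I*sqrt(259589)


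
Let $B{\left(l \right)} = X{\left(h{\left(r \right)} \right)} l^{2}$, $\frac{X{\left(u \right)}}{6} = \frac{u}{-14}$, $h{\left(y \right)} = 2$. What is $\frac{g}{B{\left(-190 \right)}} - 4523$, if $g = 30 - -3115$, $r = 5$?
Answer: $- \frac{195940763}{43320} \approx -4523.1$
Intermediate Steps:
$g = 3145$ ($g = 30 + 3115 = 3145$)
$X{\left(u \right)} = - \frac{3 u}{7}$ ($X{\left(u \right)} = 6 \frac{u}{-14} = 6 u \left(- \frac{1}{14}\right) = 6 \left(- \frac{u}{14}\right) = - \frac{3 u}{7}$)
$B{\left(l \right)} = - \frac{6 l^{2}}{7}$ ($B{\left(l \right)} = \left(- \frac{3}{7}\right) 2 l^{2} = - \frac{6 l^{2}}{7}$)
$\frac{g}{B{\left(-190 \right)}} - 4523 = \frac{3145}{\left(- \frac{6}{7}\right) \left(-190\right)^{2}} - 4523 = \frac{3145}{\left(- \frac{6}{7}\right) 36100} - 4523 = \frac{3145}{- \frac{216600}{7}} - 4523 = 3145 \left(- \frac{7}{216600}\right) - 4523 = - \frac{4403}{43320} - 4523 = - \frac{195940763}{43320}$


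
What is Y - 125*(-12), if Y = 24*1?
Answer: 1524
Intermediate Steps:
Y = 24
Y - 125*(-12) = 24 - 125*(-12) = 24 + 1500 = 1524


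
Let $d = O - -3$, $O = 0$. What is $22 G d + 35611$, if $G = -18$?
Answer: $34423$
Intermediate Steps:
$d = 3$ ($d = 0 - -3 = 0 + 3 = 3$)
$22 G d + 35611 = 22 \left(-18\right) 3 + 35611 = \left(-396\right) 3 + 35611 = -1188 + 35611 = 34423$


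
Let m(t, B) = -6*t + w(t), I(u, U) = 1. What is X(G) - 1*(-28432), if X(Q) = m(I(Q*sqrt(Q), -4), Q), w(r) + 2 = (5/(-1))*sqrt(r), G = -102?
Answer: 28419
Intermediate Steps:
w(r) = -2 - 5*sqrt(r) (w(r) = -2 + (5/(-1))*sqrt(r) = -2 + (5*(-1))*sqrt(r) = -2 - 5*sqrt(r))
m(t, B) = -2 - 6*t - 5*sqrt(t) (m(t, B) = -6*t + (-2 - 5*sqrt(t)) = -2 - 6*t - 5*sqrt(t))
X(Q) = -13 (X(Q) = -2 - 6*1 - 5*sqrt(1) = -2 - 6 - 5*1 = -2 - 6 - 5 = -13)
X(G) - 1*(-28432) = -13 - 1*(-28432) = -13 + 28432 = 28419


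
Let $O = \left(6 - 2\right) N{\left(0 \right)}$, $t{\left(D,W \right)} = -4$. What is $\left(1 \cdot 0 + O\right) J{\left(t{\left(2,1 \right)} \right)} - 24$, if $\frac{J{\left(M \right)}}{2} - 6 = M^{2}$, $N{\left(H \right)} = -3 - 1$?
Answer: $-728$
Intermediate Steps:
$N{\left(H \right)} = -4$
$O = -16$ ($O = \left(6 - 2\right) \left(-4\right) = 4 \left(-4\right) = -16$)
$J{\left(M \right)} = 12 + 2 M^{2}$
$\left(1 \cdot 0 + O\right) J{\left(t{\left(2,1 \right)} \right)} - 24 = \left(1 \cdot 0 - 16\right) \left(12 + 2 \left(-4\right)^{2}\right) - 24 = \left(0 - 16\right) \left(12 + 2 \cdot 16\right) - 24 = - 16 \left(12 + 32\right) - 24 = \left(-16\right) 44 - 24 = -704 - 24 = -728$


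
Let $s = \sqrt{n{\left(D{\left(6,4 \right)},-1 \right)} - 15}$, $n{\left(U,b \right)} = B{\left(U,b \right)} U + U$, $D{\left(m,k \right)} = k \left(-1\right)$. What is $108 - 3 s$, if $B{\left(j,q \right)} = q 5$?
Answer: $105$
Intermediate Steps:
$D{\left(m,k \right)} = - k$
$B{\left(j,q \right)} = 5 q$
$n{\left(U,b \right)} = U + 5 U b$ ($n{\left(U,b \right)} = 5 b U + U = 5 U b + U = U + 5 U b$)
$s = 1$ ($s = \sqrt{\left(-1\right) 4 \left(1 + 5 \left(-1\right)\right) - 15} = \sqrt{- 4 \left(1 - 5\right) - 15} = \sqrt{\left(-4\right) \left(-4\right) - 15} = \sqrt{16 - 15} = \sqrt{1} = 1$)
$108 - 3 s = 108 - 3 = 105$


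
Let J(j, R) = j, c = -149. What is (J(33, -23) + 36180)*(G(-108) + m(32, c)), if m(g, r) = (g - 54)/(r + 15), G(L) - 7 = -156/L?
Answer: 62660561/201 ≈ 3.1174e+5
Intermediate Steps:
G(L) = 7 - 156/L
m(g, r) = (-54 + g)/(15 + r)
(J(33, -23) + 36180)*(G(-108) + m(32, c)) = (33 + 36180)*((7 - 156/(-108)) + (-54 + 32)/(15 - 149)) = 36213*((7 - 156*(-1/108)) - 22/(-134)) = 36213*((7 + 13/9) - 1/134*(-22)) = 36213*(76/9 + 11/67) = 36213*(5191/603) = 62660561/201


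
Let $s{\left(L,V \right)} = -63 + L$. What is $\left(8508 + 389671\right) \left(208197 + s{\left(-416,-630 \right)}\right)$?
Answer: $82708945522$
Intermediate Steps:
$\left(8508 + 389671\right) \left(208197 + s{\left(-416,-630 \right)}\right) = \left(8508 + 389671\right) \left(208197 - 479\right) = 398179 \left(208197 - 479\right) = 398179 \cdot 207718 = 82708945522$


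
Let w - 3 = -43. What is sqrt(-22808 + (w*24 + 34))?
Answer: I*sqrt(23734) ≈ 154.06*I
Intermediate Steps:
w = -40 (w = 3 - 43 = -40)
sqrt(-22808 + (w*24 + 34)) = sqrt(-22808 + (-40*24 + 34)) = sqrt(-22808 + (-960 + 34)) = sqrt(-22808 - 926) = sqrt(-23734) = I*sqrt(23734)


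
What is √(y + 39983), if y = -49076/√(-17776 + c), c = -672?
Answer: √(53153760047 + 14146157*I*√1153)/1153 ≈ 199.96 + 0.90349*I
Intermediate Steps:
y = 12269*I*√1153/1153 (y = -49076/√(-17776 - 672) = -49076*(-I*√1153/4612) = -(-12269)*I*√1153/1153 = 12269*I*√1153/1153 ≈ 361.32*I)
√(y + 39983) = √(12269*I*√1153/1153 + 39983) = √(39983 + 12269*I*√1153/1153)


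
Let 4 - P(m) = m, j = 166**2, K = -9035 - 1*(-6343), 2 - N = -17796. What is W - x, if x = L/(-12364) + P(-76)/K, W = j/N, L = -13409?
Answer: 3321821263/6731666348 ≈ 0.49346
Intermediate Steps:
N = 17798 (N = 2 - 1*(-17796) = 2 + 17796 = 17798)
K = -2692 (K = -9035 + 6343 = -2692)
j = 27556
P(m) = 4 - m
W = 13778/8899 (W = 27556/17798 = 27556*(1/17798) = 13778/8899 ≈ 1.5483)
x = 797907/756452 (x = -13409/(-12364) + (4 - 1*(-76))/(-2692) = -13409*(-1/12364) + (4 + 76)*(-1/2692) = 1219/1124 + 80*(-1/2692) = 1219/1124 - 20/673 = 797907/756452 ≈ 1.0548)
W - x = 13778/8899 - 1*797907/756452 = 13778/8899 - 797907/756452 = 3321821263/6731666348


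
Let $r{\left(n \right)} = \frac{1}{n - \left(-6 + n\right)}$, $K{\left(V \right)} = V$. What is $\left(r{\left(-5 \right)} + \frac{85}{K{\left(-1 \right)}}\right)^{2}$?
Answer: $\frac{259081}{36} \approx 7196.7$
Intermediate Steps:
$r{\left(n \right)} = \frac{1}{6}$
$\left(r{\left(-5 \right)} + \frac{85}{K{\left(-1 \right)}}\right)^{2} = \left(\frac{1}{6} + \frac{85}{-1}\right)^{2} = \left(\frac{1}{6} + 85 \left(-1\right)\right)^{2} = \left(\frac{1}{6} - 85\right)^{2} = \left(- \frac{509}{6}\right)^{2} = \frac{259081}{36}$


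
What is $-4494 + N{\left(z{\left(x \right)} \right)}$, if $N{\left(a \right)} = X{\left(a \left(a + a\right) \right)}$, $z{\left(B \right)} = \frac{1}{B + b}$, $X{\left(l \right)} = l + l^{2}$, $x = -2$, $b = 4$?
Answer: $- \frac{17973}{4} \approx -4493.3$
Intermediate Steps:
$z{\left(B \right)} = \frac{1}{4 + B}$ ($z{\left(B \right)} = \frac{1}{B + 4} = \frac{1}{4 + B}$)
$N{\left(a \right)} = 2 a^{2} \left(1 + 2 a^{2}\right)$ ($N{\left(a \right)} = a \left(a + a\right) \left(1 + a \left(a + a\right)\right) = a 2 a \left(1 + a 2 a\right) = 2 a^{2} \left(1 + 2 a^{2}\right)$)
$-4494 + N{\left(z{\left(x \right)} \right)} = -4494 + \left(\frac{1}{4 - 2}\right)^{2} \left(2 + 4 \left(\frac{1}{4 - 2}\right)^{2}\right) = -4494 + \left(\frac{1}{2}\right)^{2} \left(2 + 4 \left(\frac{1}{2}\right)^{2}\right) = -4494 + \frac{2 + \frac{4}{4}}{4} = -4494 + \frac{2 + 4 \cdot \frac{1}{4}}{4} = -4494 + \frac{2 + 1}{4} = -4494 + \frac{1}{4} \cdot 3 = -4494 + \frac{3}{4} = - \frac{17973}{4}$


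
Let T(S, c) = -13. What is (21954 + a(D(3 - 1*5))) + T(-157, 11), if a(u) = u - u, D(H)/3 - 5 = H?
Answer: 21941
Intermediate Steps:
D(H) = 15 + 3*H
a(u) = 0
(21954 + a(D(3 - 1*5))) + T(-157, 11) = (21954 + 0) - 13 = 21954 - 13 = 21941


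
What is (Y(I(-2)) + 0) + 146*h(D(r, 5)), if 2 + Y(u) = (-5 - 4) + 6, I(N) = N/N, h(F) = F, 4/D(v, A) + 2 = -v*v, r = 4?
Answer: -337/9 ≈ -37.444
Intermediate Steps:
D(v, A) = 4/(-2 - v**2) (D(v, A) = 4/(-2 - v*v) = 4/(-2 - v**2))
I(N) = 1
Y(u) = -5 (Y(u) = -2 + ((-5 - 4) + 6) = -2 + (-9 + 6) = -2 - 3 = -5)
(Y(I(-2)) + 0) + 146*h(D(r, 5)) = (-5 + 0) + 146*(-4/(2 + 4**2)) = -5 + 146*(-4/(2 + 16)) = -5 + 146*(-4/18) = -5 + 146*(-4*1/18) = -5 + 146*(-2/9) = -5 - 292/9 = -337/9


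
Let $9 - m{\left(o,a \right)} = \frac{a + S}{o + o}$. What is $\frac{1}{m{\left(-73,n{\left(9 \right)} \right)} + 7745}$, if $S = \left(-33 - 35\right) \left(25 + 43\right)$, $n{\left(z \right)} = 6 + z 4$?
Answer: $\frac{73}{563751} \approx 0.00012949$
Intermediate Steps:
$n{\left(z \right)} = 6 + 4 z$
$S = -4624$ ($S = \left(-68\right) 68 = -4624$)
$m{\left(o,a \right)} = 9 - \frac{-4624 + a}{2 o}$ ($m{\left(o,a \right)} = 9 - \frac{a - 4624}{o + o} = 9 - \frac{-4624 + a}{2 o}$)
$\frac{1}{m{\left(-73,n{\left(9 \right)} \right)} + 7745} = \frac{1}{\frac{4624 - \left(6 + 4 \cdot 9\right) + 18 \left(-73\right)}{2 \left(-73\right)} + 7745} = \frac{1}{\frac{1}{2} \left(- \frac{1}{73}\right) \left(4624 - \left(6 + 36\right) - 1314\right) + 7745} = \frac{1}{\frac{1}{2} \left(- \frac{1}{73}\right) \left(4624 - 42 - 1314\right) + 7745} = \frac{1}{\frac{1}{2} \left(- \frac{1}{73}\right) 3268 + 7745} = \frac{1}{- \frac{1634}{73} + 7745} = \frac{1}{\frac{563751}{73}} = \frac{73}{563751}$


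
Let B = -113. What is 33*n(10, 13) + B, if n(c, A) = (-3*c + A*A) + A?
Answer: 4903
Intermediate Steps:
n(c, A) = A + A**2 - 3*c (n(c, A) = (-3*c + A**2) + A = (A**2 - 3*c) + A = A + A**2 - 3*c)
33*n(10, 13) + B = 33*(13 + 13**2 - 3*10) - 113 = 33*(13 + 169 - 30) - 113 = 33*152 - 113 = 5016 - 113 = 4903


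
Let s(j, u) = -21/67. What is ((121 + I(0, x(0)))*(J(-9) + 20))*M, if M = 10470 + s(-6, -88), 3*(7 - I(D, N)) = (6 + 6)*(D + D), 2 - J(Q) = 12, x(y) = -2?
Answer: 897880320/67 ≈ 1.3401e+7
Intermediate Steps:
s(j, u) = -21/67 (s(j, u) = -21*1/67 = -21/67)
J(Q) = -10 (J(Q) = 2 - 1*12 = 2 - 12 = -10)
I(D, N) = 7 - 8*D (I(D, N) = 7 - (6 + 6)*(D + D)/3 = 7 - 4*2*D = 7 - 8*D)
M = 701469/67 (M = 10470 - 21/67 = 701469/67 ≈ 10470.)
((121 + I(0, x(0)))*(J(-9) + 20))*M = ((121 + (7 - 8*0))*(-10 + 20))*(701469/67) = ((121 + (7 + 0))*10)*(701469/67) = ((121 + 7)*10)*(701469/67) = (128*10)*(701469/67) = 1280*(701469/67) = 897880320/67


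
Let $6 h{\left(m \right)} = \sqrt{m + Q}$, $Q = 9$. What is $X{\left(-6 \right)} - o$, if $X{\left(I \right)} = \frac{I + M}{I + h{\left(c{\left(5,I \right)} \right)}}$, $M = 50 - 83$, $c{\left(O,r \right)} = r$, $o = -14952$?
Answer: $\frac{6447120}{431} + \frac{78 \sqrt{3}}{431} \approx 14959.0$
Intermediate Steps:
$h{\left(m \right)} = \frac{\sqrt{9 + m}}{6}$ ($h{\left(m \right)} = \frac{\sqrt{m + 9}}{6} = \frac{\sqrt{9 + m}}{6}$)
$M = -33$ ($M = 50 - 83 = -33$)
$X{\left(I \right)} = \frac{-33 + I}{I + \frac{\sqrt{9 + I}}{6}}$ ($X{\left(I \right)} = \frac{I - 33}{I + \frac{\sqrt{9 + I}}{6}} = \frac{-33 + I}{I + \frac{\sqrt{9 + I}}{6}}$)
$X{\left(-6 \right)} - o = \frac{6 \left(-33 - 6\right)}{\sqrt{9 - 6} + 6 \left(-6\right)} - -14952 = 6 \frac{1}{\sqrt{3} - 36} \left(-39\right) + 14952 = 6 \frac{1}{-36 + \sqrt{3}} \left(-39\right) + 14952 = - \frac{234}{-36 + \sqrt{3}} + 14952 = 14952 - \frac{234}{-36 + \sqrt{3}}$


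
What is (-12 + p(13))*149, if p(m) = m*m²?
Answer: 325565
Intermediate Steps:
p(m) = m³
(-12 + p(13))*149 = (-12 + 13³)*149 = (-12 + 2197)*149 = 2185*149 = 325565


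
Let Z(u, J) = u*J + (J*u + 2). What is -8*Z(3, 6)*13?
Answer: -3952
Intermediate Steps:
Z(u, J) = 2 + 2*J*u (Z(u, J) = J*u + (2 + J*u) = 2 + 2*J*u)
-8*Z(3, 6)*13 = -8*(2 + 2*6*3)*13 = -8*(2 + 36)*13 = -8*38*13 = -304*13 = -3952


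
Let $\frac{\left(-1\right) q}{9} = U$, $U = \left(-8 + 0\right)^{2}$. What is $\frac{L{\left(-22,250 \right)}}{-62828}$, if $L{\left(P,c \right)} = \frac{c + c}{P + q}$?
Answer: $\frac{125}{9392786} \approx 1.3308 \cdot 10^{-5}$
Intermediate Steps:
$U = 64$ ($U = \left(-8\right)^{2} = 64$)
$q = -576$ ($q = \left(-9\right) 64 = -576$)
$L{\left(P,c \right)} = \frac{2 c}{-576 + P}$ ($L{\left(P,c \right)} = \frac{c + c}{P - 576} = \frac{2 c}{-576 + P}$)
$\frac{L{\left(-22,250 \right)}}{-62828} = \frac{2 \cdot 250 \frac{1}{-576 - 22}}{-62828} = 2 \cdot 250 \frac{1}{-598} \left(- \frac{1}{62828}\right) = 2 \cdot 250 \left(- \frac{1}{598}\right) \left(- \frac{1}{62828}\right) = \left(- \frac{250}{299}\right) \left(- \frac{1}{62828}\right) = \frac{125}{9392786}$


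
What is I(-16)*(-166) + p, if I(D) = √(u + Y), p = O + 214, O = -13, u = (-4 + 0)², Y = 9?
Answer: -629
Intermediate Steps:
u = 16 (u = (-4)² = 16)
p = 201 (p = -13 + 214 = 201)
I(D) = 5 (I(D) = √(16 + 9) = √25 = 5)
I(-16)*(-166) + p = 5*(-166) + 201 = -830 + 201 = -629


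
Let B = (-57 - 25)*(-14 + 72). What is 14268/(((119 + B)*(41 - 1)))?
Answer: -3567/46370 ≈ -0.076925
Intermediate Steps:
B = -4756 (B = -82*58 = -4756)
14268/(((119 + B)*(41 - 1))) = 14268/(((119 - 4756)*(41 - 1))) = 14268/((-4637*40)) = 14268/(-185480) = 14268*(-1/185480) = -3567/46370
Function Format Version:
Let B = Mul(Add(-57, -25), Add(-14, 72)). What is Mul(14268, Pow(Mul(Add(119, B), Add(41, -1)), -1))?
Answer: Rational(-3567, 46370) ≈ -0.076925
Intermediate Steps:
B = -4756 (B = Mul(-82, 58) = -4756)
Mul(14268, Pow(Mul(Add(119, B), Add(41, -1)), -1)) = Mul(14268, Pow(Mul(Add(119, -4756), Add(41, -1)), -1)) = Mul(14268, Pow(Mul(-4637, 40), -1)) = Mul(14268, Pow(-185480, -1)) = Mul(14268, Rational(-1, 185480)) = Rational(-3567, 46370)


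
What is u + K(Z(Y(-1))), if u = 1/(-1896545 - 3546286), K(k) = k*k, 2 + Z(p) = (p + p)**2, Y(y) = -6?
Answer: 109749244283/5442831 ≈ 20164.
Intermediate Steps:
Z(p) = -2 + 4*p**2 (Z(p) = -2 + (p + p)**2 = -2 + (2*p)**2 = -2 + 4*p**2)
K(k) = k**2
u = -1/5442831 (u = 1/(-5442831) = -1/5442831 ≈ -1.8373e-7)
u + K(Z(Y(-1))) = -1/5442831 + (-2 + 4*(-6)**2)**2 = -1/5442831 + (-2 + 4*36)**2 = -1/5442831 + (-2 + 144)**2 = -1/5442831 + 142**2 = -1/5442831 + 20164 = 109749244283/5442831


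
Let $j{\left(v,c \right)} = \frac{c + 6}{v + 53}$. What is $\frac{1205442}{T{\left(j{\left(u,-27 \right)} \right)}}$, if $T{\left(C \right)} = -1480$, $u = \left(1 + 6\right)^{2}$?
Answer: $- \frac{602721}{740} \approx -814.49$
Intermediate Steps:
$u = 49$ ($u = 7^{2} = 49$)
$j{\left(v,c \right)} = \frac{6 + c}{53 + v}$
$\frac{1205442}{T{\left(j{\left(u,-27 \right)} \right)}} = \frac{1205442}{-1480} = 1205442 \left(- \frac{1}{1480}\right) = - \frac{602721}{740}$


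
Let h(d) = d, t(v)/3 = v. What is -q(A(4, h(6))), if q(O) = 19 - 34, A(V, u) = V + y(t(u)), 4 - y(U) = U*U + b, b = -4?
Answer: 15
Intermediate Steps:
t(v) = 3*v
y(U) = 8 - U² (y(U) = 4 - (U*U - 4) = 4 - (U² - 4) = 4 - (-4 + U²) = 4 + (4 - U²) = 8 - U²)
A(V, u) = 8 + V - 9*u² (A(V, u) = V + (8 - (3*u)²) = V + (8 - 9*u²) = 8 + V - 9*u²)
q(O) = -15
-q(A(4, h(6))) = -1*(-15) = 15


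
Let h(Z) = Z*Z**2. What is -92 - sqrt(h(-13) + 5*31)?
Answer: -92 - I*sqrt(2042) ≈ -92.0 - 45.188*I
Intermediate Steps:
h(Z) = Z**3
-92 - sqrt(h(-13) + 5*31) = -92 - sqrt((-13)**3 + 5*31) = -92 - sqrt(-2197 + 155) = -92 - sqrt(-2042) = -92 - I*sqrt(2042)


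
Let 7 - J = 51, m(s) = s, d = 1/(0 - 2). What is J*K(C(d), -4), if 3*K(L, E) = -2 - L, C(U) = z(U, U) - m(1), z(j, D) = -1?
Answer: 0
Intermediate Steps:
d = -1/2 (d = 1/(-2) = -1/2 ≈ -0.50000)
J = -44 (J = 7 - 1*51 = 7 - 51 = -44)
C(U) = -2 (C(U) = -1 - 1*1 = -1 - 1 = -2)
K(L, E) = -2/3 - L/3 (K(L, E) = (-2 - L)/3 = -2/3 - L/3)
J*K(C(d), -4) = -44*(-2/3 - 1/3*(-2)) = -44*(-2/3 + 2/3) = -44*0 = 0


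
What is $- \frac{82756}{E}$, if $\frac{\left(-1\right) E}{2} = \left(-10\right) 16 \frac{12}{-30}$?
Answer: $\frac{20689}{32} \approx 646.53$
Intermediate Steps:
$E = -128$ ($E = - 2 \left(-10\right) 16 \frac{12}{-30} = - 2 \left(- 160 \cdot 12 \left(- \frac{1}{30}\right)\right) = - 2 \left(\left(-160\right) \left(- \frac{2}{5}\right)\right) = \left(-2\right) 64 = -128$)
$- \frac{82756}{E} = - \frac{82756}{-128} = \left(-82756\right) \left(- \frac{1}{128}\right) = \frac{20689}{32}$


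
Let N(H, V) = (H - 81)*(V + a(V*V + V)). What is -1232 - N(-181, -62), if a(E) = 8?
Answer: -15380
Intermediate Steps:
N(H, V) = (-81 + H)*(8 + V) (N(H, V) = (H - 81)*(V + 8) = (-81 + H)*(8 + V))
-1232 - N(-181, -62) = -1232 - (-648 - 81*(-62) + 8*(-181) - 181*(-62)) = -1232 - (-648 + 5022 - 1448 + 11222) = -1232 - 1*14148 = -1232 - 14148 = -15380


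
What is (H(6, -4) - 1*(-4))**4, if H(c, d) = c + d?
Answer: 1296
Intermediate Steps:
(H(6, -4) - 1*(-4))**4 = ((6 - 4) - 1*(-4))**4 = (2 + 4)**4 = 6**4 = 1296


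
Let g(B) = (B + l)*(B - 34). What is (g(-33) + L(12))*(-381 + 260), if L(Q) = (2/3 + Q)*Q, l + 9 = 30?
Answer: -115676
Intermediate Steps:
l = 21 (l = -9 + 30 = 21)
g(B) = (-34 + B)*(21 + B) (g(B) = (B + 21)*(B - 34) = (21 + B)*(-34 + B) = (-34 + B)*(21 + B))
L(Q) = Q*(⅔ + Q) (L(Q) = (2*(⅓) + Q)*Q = (⅔ + Q)*Q = Q*(⅔ + Q))
(g(-33) + L(12))*(-381 + 260) = ((-714 + (-33)² - 13*(-33)) + (⅓)*12*(2 + 3*12))*(-381 + 260) = ((-714 + 1089 + 429) + (⅓)*12*(2 + 36))*(-121) = (804 + (⅓)*12*38)*(-121) = (804 + 152)*(-121) = 956*(-121) = -115676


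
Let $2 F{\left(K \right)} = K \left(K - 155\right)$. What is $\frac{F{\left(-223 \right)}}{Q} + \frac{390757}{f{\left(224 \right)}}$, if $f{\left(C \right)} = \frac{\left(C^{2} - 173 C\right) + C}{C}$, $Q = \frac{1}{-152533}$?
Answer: $- \frac{334297643495}{52} \approx -6.4288 \cdot 10^{9}$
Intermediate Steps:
$Q = - \frac{1}{152533} \approx -6.556 \cdot 10^{-6}$
$F{\left(K \right)} = \frac{K \left(-155 + K\right)}{2}$ ($F{\left(K \right)} = \frac{K \left(K - 155\right)}{2} = \frac{K \left(-155 + K\right)}{2}$)
$f{\left(C \right)} = \frac{C^{2} - 172 C}{C}$
$\frac{F{\left(-223 \right)}}{Q} + \frac{390757}{f{\left(224 \right)}} = \frac{\frac{1}{2} \left(-223\right) \left(-155 - 223\right)}{- \frac{1}{152533}} + \frac{390757}{-172 + 224} = \frac{1}{2} \left(-223\right) \left(-378\right) \left(-152533\right) + \frac{390757}{52} = 42147 \left(-152533\right) + 390757 \cdot \frac{1}{52} = -6428808351 + \frac{390757}{52} = - \frac{334297643495}{52}$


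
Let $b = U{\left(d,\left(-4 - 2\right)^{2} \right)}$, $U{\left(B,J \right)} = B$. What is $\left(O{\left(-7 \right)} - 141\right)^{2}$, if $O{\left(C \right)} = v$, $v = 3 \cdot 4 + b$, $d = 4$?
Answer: $15625$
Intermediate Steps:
$b = 4$
$v = 16$ ($v = 3 \cdot 4 + 4 = 12 + 4 = 16$)
$O{\left(C \right)} = 16$
$\left(O{\left(-7 \right)} - 141\right)^{2} = \left(16 - 141\right)^{2} = \left(-125\right)^{2} = 15625$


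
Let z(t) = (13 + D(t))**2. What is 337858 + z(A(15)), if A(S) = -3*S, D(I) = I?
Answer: 338882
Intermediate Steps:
z(t) = (13 + t)**2
337858 + z(A(15)) = 337858 + (13 - 3*15)**2 = 337858 + (13 - 45)**2 = 337858 + (-32)**2 = 337858 + 1024 = 338882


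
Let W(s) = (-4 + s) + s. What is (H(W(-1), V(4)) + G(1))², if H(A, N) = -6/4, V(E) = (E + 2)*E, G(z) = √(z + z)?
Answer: 17/4 - 3*√2 ≈ 0.0073593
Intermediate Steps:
W(s) = -4 + 2*s
G(z) = √2*√z (G(z) = √(2*z) = √2*√z)
V(E) = E*(2 + E) (V(E) = (2 + E)*E = E*(2 + E))
H(A, N) = -3/2 (H(A, N) = -6*¼ = -3/2)
(H(W(-1), V(4)) + G(1))² = (-3/2 + √2*√1)² = (-3/2 + √2*1)² = (-3/2 + √2)²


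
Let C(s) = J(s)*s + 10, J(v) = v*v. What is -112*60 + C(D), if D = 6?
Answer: -6494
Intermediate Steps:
J(v) = v²
C(s) = 10 + s³ (C(s) = s²*s + 10 = s³ + 10 = 10 + s³)
-112*60 + C(D) = -112*60 + (10 + 6³) = -6720 + (10 + 216) = -6720 + 226 = -6494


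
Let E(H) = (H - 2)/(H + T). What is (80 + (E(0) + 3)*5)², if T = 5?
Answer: 8649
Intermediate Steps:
E(H) = (-2 + H)/(5 + H) (E(H) = (H - 2)/(H + 5) = (-2 + H)/(5 + H))
(80 + (E(0) + 3)*5)² = (80 + ((-2 + 0)/(5 + 0) + 3)*5)² = (80 + (-2/5 + 3)*5)² = (80 + ((⅕)*(-2) + 3)*5)² = (80 + (-⅖ + 3)*5)² = (80 + (13/5)*5)² = (80 + 13)² = 93² = 8649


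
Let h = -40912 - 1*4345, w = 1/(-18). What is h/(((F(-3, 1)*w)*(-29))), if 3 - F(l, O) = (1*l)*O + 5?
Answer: -814626/29 ≈ -28091.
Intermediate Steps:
F(l, O) = -2 - O*l (F(l, O) = 3 - ((1*l)*O + 5) = 3 - (l*O + 5) = 3 - (O*l + 5) = 3 - (5 + O*l) = 3 + (-5 - O*l) = -2 - O*l)
w = -1/18 ≈ -0.055556
h = -45257 (h = -40912 - 4345 = -45257)
h/(((F(-3, 1)*w)*(-29))) = -45257*18/(29*(-2 - 1*1*(-3))) = -45257*18/(29*(-2 + 3)) = -45257/((1*(-1/18))*(-29)) = -45257/((-1/18*(-29))) = -45257/29/18 = -45257*18/29 = -814626/29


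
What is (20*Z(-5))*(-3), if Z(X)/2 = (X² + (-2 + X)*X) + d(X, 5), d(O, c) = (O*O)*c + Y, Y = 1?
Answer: -22320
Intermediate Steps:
d(O, c) = 1 + c*O² (d(O, c) = (O*O)*c + 1 = O²*c + 1 = c*O² + 1 = 1 + c*O²)
Z(X) = 2 + 12*X² + 2*X*(-2 + X) (Z(X) = 2*((X² + (-2 + X)*X) + (1 + 5*X²)) = 2*((X² + X*(-2 + X)) + (1 + 5*X²)) = 2*(1 + 6*X² + X*(-2 + X)) = 2 + 12*X² + 2*X*(-2 + X))
(20*Z(-5))*(-3) = (20*(2 - 4*(-5) + 14*(-5)²))*(-3) = (20*(2 + 20 + 14*25))*(-3) = (20*(2 + 20 + 350))*(-3) = (20*372)*(-3) = 7440*(-3) = -22320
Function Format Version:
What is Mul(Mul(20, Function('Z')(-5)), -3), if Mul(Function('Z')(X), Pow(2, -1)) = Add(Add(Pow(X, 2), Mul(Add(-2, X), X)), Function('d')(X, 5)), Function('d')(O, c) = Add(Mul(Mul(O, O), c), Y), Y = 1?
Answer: -22320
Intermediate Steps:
Function('d')(O, c) = Add(1, Mul(c, Pow(O, 2))) (Function('d')(O, c) = Add(Mul(Mul(O, O), c), 1) = Add(Mul(Pow(O, 2), c), 1) = Add(Mul(c, Pow(O, 2)), 1) = Add(1, Mul(c, Pow(O, 2))))
Function('Z')(X) = Add(2, Mul(12, Pow(X, 2)), Mul(2, X, Add(-2, X))) (Function('Z')(X) = Mul(2, Add(Add(Pow(X, 2), Mul(Add(-2, X), X)), Add(1, Mul(5, Pow(X, 2))))) = Mul(2, Add(Add(Pow(X, 2), Mul(X, Add(-2, X))), Add(1, Mul(5, Pow(X, 2))))) = Mul(2, Add(1, Mul(6, Pow(X, 2)), Mul(X, Add(-2, X)))) = Add(2, Mul(12, Pow(X, 2)), Mul(2, X, Add(-2, X))))
Mul(Mul(20, Function('Z')(-5)), -3) = Mul(Mul(20, Add(2, Mul(-4, -5), Mul(14, Pow(-5, 2)))), -3) = Mul(Mul(20, Add(2, 20, Mul(14, 25))), -3) = Mul(Mul(20, Add(2, 20, 350)), -3) = Mul(Mul(20, 372), -3) = Mul(7440, -3) = -22320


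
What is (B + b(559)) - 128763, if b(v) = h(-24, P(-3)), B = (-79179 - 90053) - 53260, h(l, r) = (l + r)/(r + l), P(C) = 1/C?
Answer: -351254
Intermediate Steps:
h(l, r) = 1 (h(l, r) = (l + r)/(l + r) = 1)
B = -222492 (B = -169232 - 53260 = -222492)
b(v) = 1
(B + b(559)) - 128763 = (-222492 + 1) - 128763 = -222491 - 128763 = -351254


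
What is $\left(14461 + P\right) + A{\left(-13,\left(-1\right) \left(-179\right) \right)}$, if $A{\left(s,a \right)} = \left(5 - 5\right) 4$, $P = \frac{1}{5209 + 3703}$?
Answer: $\frac{128876433}{8912} \approx 14461.0$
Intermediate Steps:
$P = \frac{1}{8912} \approx 0.00011221$
$A{\left(s,a \right)} = 0$ ($A{\left(s,a \right)} = 0 \cdot 4 = 0$)
$\left(14461 + P\right) + A{\left(-13,\left(-1\right) \left(-179\right) \right)} = \left(14461 + \frac{1}{8912}\right) + 0 = \frac{128876433}{8912} + 0 = \frac{128876433}{8912}$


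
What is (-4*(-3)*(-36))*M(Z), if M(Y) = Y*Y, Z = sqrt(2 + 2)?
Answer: -1728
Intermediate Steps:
Z = 2 (Z = sqrt(4) = 2)
M(Y) = Y**2
(-4*(-3)*(-36))*M(Z) = (-4*(-3)*(-36))*2**2 = (12*(-36))*4 = -432*4 = -1728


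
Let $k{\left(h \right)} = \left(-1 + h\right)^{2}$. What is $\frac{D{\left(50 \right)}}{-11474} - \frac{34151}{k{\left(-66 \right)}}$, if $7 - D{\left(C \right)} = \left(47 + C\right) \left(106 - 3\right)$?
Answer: $- \frac{173515199}{25753393} \approx -6.7376$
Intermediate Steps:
$D{\left(C \right)} = -4834 - 103 C$ ($D{\left(C \right)} = 7 - \left(47 + C\right) \left(106 - 3\right) = 7 - \left(47 + C\right) 103 = 7 - \left(4841 + 103 C\right) = -4834 - 103 C$)
$\frac{D{\left(50 \right)}}{-11474} - \frac{34151}{k{\left(-66 \right)}} = \frac{-4834 - 5150}{-11474} - \frac{34151}{\left(-1 - 66\right)^{2}} = \left(-4834 - 5150\right) \left(- \frac{1}{11474}\right) - \frac{34151}{\left(-67\right)^{2}} = \left(-9984\right) \left(- \frac{1}{11474}\right) - \frac{34151}{4489} = \frac{4992}{5737} - \frac{34151}{4489} = - \frac{173515199}{25753393}$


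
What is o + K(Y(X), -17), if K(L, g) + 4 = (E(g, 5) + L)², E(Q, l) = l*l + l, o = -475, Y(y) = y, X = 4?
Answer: 677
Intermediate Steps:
E(Q, l) = l + l² (E(Q, l) = l² + l = l + l²)
K(L, g) = -4 + (30 + L)² (K(L, g) = -4 + (5*(1 + 5) + L)² = -4 + (5*6 + L)² = -4 + (30 + L)²)
o + K(Y(X), -17) = -475 + (-4 + (30 + 4)²) = -475 + (-4 + 34²) = -475 + (-4 + 1156) = -475 + 1152 = 677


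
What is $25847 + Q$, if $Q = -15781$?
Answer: $10066$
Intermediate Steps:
$25847 + Q = 25847 - 15781 = 10066$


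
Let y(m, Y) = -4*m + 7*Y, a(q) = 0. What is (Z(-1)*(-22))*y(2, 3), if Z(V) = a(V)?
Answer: 0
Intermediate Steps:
Z(V) = 0
(Z(-1)*(-22))*y(2, 3) = (0*(-22))*(-4*2 + 7*3) = 0*(-8 + 21) = 0*13 = 0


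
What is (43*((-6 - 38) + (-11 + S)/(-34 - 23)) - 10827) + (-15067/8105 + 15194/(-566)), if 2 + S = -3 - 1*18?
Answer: -1663303716337/130741755 ≈ -12722.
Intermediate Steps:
S = -23 (S = -2 + (-3 - 1*18) = -2 + (-3 - 18) = -2 - 21 = -23)
(43*((-6 - 38) + (-11 + S)/(-34 - 23)) - 10827) + (-15067/8105 + 15194/(-566)) = (43*((-6 - 38) + (-11 - 23)/(-34 - 23)) - 10827) + (-15067/8105 + 15194/(-566)) = (43*(-44 - 34/(-57)) - 10827) + (-15067*1/8105 + 15194*(-1/566)) = (43*(-44 - 34*(-1/57)) - 10827) + (-15067/8105 - 7597/283) = (43*(-44 + 34/57) - 10827) - 65837646/2293715 = (43*(-2474/57) - 10827) - 65837646/2293715 = (-106382/57 - 10827) - 65837646/2293715 = -723521/57 - 65837646/2293715 = -1663303716337/130741755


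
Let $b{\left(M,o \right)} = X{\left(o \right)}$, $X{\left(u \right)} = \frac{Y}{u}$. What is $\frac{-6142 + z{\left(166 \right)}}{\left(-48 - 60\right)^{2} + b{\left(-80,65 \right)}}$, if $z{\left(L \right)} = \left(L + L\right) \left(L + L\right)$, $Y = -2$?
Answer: $\frac{3382665}{379079} \approx 8.9234$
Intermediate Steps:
$X{\left(u \right)} = - \frac{2}{u}$
$b{\left(M,o \right)} = - \frac{2}{o}$
$z{\left(L \right)} = 4 L^{2}$ ($z{\left(L \right)} = 2 L 2 L = 4 L^{2}$)
$\frac{-6142 + z{\left(166 \right)}}{\left(-48 - 60\right)^{2} + b{\left(-80,65 \right)}} = \frac{-6142 + 4 \cdot 166^{2}}{\left(-48 - 60\right)^{2} - \frac{2}{65}} = \frac{-6142 + 4 \cdot 27556}{\left(-108\right)^{2} - \frac{2}{65}} = \frac{-6142 + 110224}{11664 - \frac{2}{65}} = \frac{104082}{\frac{758158}{65}} = 104082 \cdot \frac{65}{758158} = \frac{3382665}{379079}$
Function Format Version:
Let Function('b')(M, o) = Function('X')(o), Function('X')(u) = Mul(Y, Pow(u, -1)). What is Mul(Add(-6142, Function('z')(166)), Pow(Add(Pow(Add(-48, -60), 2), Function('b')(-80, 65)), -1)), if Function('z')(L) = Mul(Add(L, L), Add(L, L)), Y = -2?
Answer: Rational(3382665, 379079) ≈ 8.9234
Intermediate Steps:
Function('X')(u) = Mul(-2, Pow(u, -1))
Function('b')(M, o) = Mul(-2, Pow(o, -1))
Function('z')(L) = Mul(4, Pow(L, 2)) (Function('z')(L) = Mul(Mul(2, L), Mul(2, L)) = Mul(4, Pow(L, 2)))
Mul(Add(-6142, Function('z')(166)), Pow(Add(Pow(Add(-48, -60), 2), Function('b')(-80, 65)), -1)) = Mul(Add(-6142, Mul(4, Pow(166, 2))), Pow(Add(Pow(Add(-48, -60), 2), Mul(-2, Pow(65, -1))), -1)) = Mul(Add(-6142, Mul(4, 27556)), Pow(Add(Pow(-108, 2), Mul(-2, Rational(1, 65))), -1)) = Mul(Add(-6142, 110224), Pow(Add(11664, Rational(-2, 65)), -1)) = Mul(104082, Pow(Rational(758158, 65), -1)) = Mul(104082, Rational(65, 758158)) = Rational(3382665, 379079)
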